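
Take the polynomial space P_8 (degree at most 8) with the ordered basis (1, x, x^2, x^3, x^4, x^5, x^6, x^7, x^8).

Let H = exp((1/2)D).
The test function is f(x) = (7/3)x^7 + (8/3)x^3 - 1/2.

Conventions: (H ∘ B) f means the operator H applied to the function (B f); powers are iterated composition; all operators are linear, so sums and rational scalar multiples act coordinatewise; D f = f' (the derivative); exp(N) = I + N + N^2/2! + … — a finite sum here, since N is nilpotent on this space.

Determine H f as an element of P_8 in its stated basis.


order-1 term: (49/6)x^6 + 4x^2
order-2 term: (49/4)x^5 + 2x
order-3 term: (245/24)x^4 + 1/3
order-4 term: (245/48)x^3
order-5 term: (49/32)x^2
order-6 term: (49/192)x
order-7 term: 7/384
the series for exp((1/2)D) f terminates at order 7
exp((1/2)D) f = (7/3)x^7 + (49/6)x^6 + (49/4)x^5 + (245/24)x^4 + (373/48)x^3 + (177/32)x^2 + (433/192)x - 19/128

g(x) = (7/3)x^7 + (49/6)x^6 + (49/4)x^5 + (245/24)x^4 + (373/48)x^3 + (177/32)x^2 + (433/192)x - 19/128


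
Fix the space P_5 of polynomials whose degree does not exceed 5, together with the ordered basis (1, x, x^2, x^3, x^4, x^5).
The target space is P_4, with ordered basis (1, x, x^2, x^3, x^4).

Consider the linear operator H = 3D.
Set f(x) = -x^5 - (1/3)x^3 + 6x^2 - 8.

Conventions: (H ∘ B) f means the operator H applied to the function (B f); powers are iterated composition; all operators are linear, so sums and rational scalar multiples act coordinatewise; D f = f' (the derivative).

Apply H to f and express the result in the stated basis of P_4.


the image equals g(x) = -15x^4 - 3x^2 + 36x

D f = -5x^4 - x^2 + 12x
(3D) f = -15x^4 - 3x^2 + 36x


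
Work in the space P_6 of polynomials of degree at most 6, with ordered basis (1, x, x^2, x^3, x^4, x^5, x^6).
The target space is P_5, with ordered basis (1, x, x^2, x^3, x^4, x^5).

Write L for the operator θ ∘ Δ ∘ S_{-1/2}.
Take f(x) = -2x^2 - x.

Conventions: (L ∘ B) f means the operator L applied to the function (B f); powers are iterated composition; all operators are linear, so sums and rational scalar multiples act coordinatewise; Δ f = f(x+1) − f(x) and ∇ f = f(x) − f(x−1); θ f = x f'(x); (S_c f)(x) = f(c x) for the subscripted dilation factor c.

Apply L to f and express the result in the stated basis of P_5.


S_{-1/2} f = -(1/2)x^2 + (1/2)x
Δ S_{-1/2} f = -x
θ Δ S_{-1/2} f = -x

the result is g(x) = -x


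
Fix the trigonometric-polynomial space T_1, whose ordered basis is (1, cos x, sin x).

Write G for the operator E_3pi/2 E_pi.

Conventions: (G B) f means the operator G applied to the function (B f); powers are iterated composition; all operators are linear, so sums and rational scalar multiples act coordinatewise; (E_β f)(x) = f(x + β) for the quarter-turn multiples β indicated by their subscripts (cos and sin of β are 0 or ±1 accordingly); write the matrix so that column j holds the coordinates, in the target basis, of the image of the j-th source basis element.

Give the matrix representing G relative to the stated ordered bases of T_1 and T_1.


the matrix is [[1, 0, 0]; [0, 0, 1]; [0, -1, 0]] (rows listed top to bottom)

image of 1: 1
image of cos x: -sin x
image of sin x: cos x
each image's coordinates form column j of the matrix


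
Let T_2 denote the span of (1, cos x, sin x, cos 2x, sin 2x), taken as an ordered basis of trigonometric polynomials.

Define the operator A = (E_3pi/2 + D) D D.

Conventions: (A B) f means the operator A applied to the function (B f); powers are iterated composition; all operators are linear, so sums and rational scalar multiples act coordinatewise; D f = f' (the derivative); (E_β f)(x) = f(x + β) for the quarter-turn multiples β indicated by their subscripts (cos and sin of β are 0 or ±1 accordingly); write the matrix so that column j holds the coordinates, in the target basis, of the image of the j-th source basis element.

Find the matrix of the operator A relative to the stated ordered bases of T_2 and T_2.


image of 1: 0
image of cos x: 0
image of sin x: 0
image of cos 2x: 4cos 2x + 8sin 2x
image of sin 2x: -8cos 2x + 4sin 2x
each image's coordinates form column j of the matrix

the matrix is [[0, 0, 0, 0, 0]; [0, 0, 0, 0, 0]; [0, 0, 0, 0, 0]; [0, 0, 0, 4, -8]; [0, 0, 0, 8, 4]] (rows listed top to bottom)


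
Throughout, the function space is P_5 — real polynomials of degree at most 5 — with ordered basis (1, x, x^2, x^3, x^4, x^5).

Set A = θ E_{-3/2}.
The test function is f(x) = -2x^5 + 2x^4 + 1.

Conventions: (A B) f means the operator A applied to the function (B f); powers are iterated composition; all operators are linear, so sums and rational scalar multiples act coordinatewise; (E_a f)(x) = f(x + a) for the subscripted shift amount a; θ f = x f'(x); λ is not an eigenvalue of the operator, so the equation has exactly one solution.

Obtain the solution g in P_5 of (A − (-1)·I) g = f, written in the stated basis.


write g with unknown coordinates in the stated basis and equate coefficients in (A − (-1)·I) g = f
solving from the highest basis element down gives g = -(1/3)x^5 - (8/5)x^4 - (63/40)x^3 + (87/40)x^2 + (639/320)x + 1
check: A g = -(5/3)x^5 + (18/5)x^4 + (63/40)x^3 - (87/40)x^2 - (639/320)x
so A g − (-1)·g = -2x^5 + 2x^4 + 1 = f ✓

the result is g(x) = -(1/3)x^5 - (8/5)x^4 - (63/40)x^3 + (87/40)x^2 + (639/320)x + 1


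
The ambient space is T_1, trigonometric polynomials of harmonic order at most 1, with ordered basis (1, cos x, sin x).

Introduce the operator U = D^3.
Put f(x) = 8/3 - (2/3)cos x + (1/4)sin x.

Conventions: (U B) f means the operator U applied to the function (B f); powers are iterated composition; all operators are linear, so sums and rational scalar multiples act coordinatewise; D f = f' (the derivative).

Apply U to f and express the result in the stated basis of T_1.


the image equals g(x) = -(1/4)cos x - (2/3)sin x

D f = (1/4)cos x + (2/3)sin x
D D f = (2/3)cos x - (1/4)sin x
D D D f = -(1/4)cos x - (2/3)sin x


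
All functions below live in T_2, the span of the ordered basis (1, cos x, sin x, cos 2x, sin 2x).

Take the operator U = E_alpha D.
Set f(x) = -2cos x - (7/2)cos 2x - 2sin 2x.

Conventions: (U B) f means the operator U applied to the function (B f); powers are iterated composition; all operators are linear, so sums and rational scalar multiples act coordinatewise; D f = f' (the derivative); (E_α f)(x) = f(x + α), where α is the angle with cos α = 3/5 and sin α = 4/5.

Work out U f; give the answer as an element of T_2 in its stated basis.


the result is g(x) = (8/5)cos x + (6/5)sin x + (196/25)cos 2x + (47/25)sin 2x

D f = 2sin x - 4cos 2x + 7sin 2x
E_alpha D f = (8/5)cos x + (6/5)sin x + (196/25)cos 2x + (47/25)sin 2x


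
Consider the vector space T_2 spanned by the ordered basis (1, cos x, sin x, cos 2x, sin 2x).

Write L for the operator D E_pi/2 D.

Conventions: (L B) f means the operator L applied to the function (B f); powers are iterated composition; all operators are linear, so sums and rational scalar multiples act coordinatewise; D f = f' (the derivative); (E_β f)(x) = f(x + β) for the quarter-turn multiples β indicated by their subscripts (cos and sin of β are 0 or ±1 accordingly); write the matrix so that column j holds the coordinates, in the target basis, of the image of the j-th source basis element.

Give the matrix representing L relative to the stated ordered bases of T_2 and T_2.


image of 1: 0
image of cos x: sin x
image of sin x: -cos x
image of cos 2x: 4cos 2x
image of sin 2x: 4sin 2x
each image's coordinates form column j of the matrix

the matrix is [[0, 0, 0, 0, 0]; [0, 0, -1, 0, 0]; [0, 1, 0, 0, 0]; [0, 0, 0, 4, 0]; [0, 0, 0, 0, 4]] (rows listed top to bottom)


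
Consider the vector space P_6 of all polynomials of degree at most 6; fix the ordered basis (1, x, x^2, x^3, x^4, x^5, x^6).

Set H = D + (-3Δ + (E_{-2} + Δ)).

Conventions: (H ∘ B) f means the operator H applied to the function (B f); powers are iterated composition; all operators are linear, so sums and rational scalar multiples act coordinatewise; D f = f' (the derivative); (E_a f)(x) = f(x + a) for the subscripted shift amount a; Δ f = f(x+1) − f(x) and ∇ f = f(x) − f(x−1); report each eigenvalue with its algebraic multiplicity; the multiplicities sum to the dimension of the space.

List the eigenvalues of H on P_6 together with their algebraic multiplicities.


λ = 1 (multiplicity 7)

image of 1: 1
image of x: x - 3
image of x^2: x^2 - 6x + 2
image of x^3: x^3 - 9x^2 + 6x - 10
image of x^4: x^4 - 12x^3 + 12x^2 - 40x + 14
image of x^5: x^5 - 15x^4 + 20x^3 - 100x^2 + 70x - 34
image of x^6: x^6 - 18x^5 + 30x^4 - 200x^3 + 210x^2 - 204x + 62
the matrix is upper triangular; its diagonal is (1, 1, 1, 1, 1, 1, 1)
for a triangular matrix the eigenvalues are the diagonal entries, with algebraic multiplicity their repetition count


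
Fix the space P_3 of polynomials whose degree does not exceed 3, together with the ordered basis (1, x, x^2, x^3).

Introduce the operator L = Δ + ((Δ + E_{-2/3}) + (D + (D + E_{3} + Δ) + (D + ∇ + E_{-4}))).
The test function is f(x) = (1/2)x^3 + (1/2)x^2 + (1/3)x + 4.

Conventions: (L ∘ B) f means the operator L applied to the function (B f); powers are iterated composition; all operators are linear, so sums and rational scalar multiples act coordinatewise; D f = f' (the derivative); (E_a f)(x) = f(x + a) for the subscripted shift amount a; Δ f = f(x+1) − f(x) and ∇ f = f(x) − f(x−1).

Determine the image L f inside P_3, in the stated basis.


Δ f = (3/2)x^2 + (5/2)x + 4/3
Δ f = (3/2)x^2 + (5/2)x + 4/3
E_{-2/3} f = (1/2)x^3 - (1/2)x^2 + (1/3)x + 104/27
(Δ + E_{-2/3}) f = (1/2)x^3 + x^2 + (17/6)x + 140/27
D f = (3/2)x^2 + x + 1/3
D f = (3/2)x^2 + x + 1/3
E_{3} f = (1/2)x^3 + 5x^2 + (101/6)x + 23
Δ f = (3/2)x^2 + (5/2)x + 4/3
(D + E_{3} + Δ) f = (1/2)x^3 + 8x^2 + (61/3)x + 74/3
D f = (3/2)x^2 + x + 1/3
∇ f = (3/2)x^2 - (1/2)x + 1/3
E_{-4} f = (1/2)x^3 - (11/2)x^2 + (61/3)x - 64/3
(D + ∇ + E_{-4}) f = (1/2)x^3 - (5/2)x^2 + (125/6)x - 62/3
(D + (D + E_{3} + Δ) + (D + ∇ + E_{-4})) f = x^3 + 7x^2 + (253/6)x + 13/3
((Δ + E_{-2/3}) + (D + (D + E_{3} + Δ) + (D + ∇ + E_{-4}))) f = (3/2)x^3 + 8x^2 + 45x + 257/27
(Δ + ((Δ + E_{-2/3}) + (D + (D + E_{3} + Δ) + (D + ∇ + E_{-4})))) f = (3/2)x^3 + (19/2)x^2 + (95/2)x + 293/27

the image equals g(x) = (3/2)x^3 + (19/2)x^2 + (95/2)x + 293/27


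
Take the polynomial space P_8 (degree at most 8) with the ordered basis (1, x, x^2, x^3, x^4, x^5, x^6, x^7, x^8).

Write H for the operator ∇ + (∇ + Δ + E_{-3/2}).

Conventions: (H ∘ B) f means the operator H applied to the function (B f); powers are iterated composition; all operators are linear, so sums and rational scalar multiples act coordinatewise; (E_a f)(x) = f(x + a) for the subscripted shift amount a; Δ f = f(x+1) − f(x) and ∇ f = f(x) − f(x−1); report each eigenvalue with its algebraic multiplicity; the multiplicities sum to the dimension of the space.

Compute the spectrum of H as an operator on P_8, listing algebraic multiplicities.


λ = 1 (multiplicity 9)

image of 1: 1
image of x: x + 3/2
image of x^2: x^2 + 3x + 5/4
image of x^3: x^3 + (9/2)x^2 + (15/4)x - 3/8
image of x^4: x^4 + 6x^3 + (15/2)x^2 - (3/2)x + 65/16
image of x^5: x^5 + (15/2)x^4 + (25/2)x^3 - (15/4)x^2 + (325/16)x - 147/32
image of x^6: x^6 + 9x^5 + (75/4)x^4 - (15/2)x^3 + (975/16)x^2 - (441/16)x + 665/64
image of x^7: x^7 + (21/2)x^6 + (105/4)x^5 - (105/8)x^4 + (2275/16)x^3 - (3087/32)x^2 + (4655/64)x - 1803/128
image of x^8: x^8 + 12x^7 + 35x^6 - 21x^5 + (2275/8)x^4 - (1029/4)x^3 + (4655/16)x^2 - (1803/16)x + 6305/256
the matrix is upper triangular; its diagonal is (1, 1, 1, 1, 1, 1, 1, 1, 1)
for a triangular matrix the eigenvalues are the diagonal entries, with algebraic multiplicity their repetition count


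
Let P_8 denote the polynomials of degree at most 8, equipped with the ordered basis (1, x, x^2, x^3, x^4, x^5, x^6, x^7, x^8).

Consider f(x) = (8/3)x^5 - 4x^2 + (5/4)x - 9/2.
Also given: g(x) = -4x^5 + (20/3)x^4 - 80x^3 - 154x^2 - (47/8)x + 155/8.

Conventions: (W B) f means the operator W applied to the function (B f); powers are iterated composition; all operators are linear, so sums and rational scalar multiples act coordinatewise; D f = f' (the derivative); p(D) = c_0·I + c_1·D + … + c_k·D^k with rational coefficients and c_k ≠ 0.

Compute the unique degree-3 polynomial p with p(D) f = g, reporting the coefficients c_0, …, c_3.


c_0 = -3/2, c_1 = 1/2, c_2 = -3/2, c_3 = -1

D^0 f = (8/3)x^5 - 4x^2 + (5/4)x - 9/2
D^1 f = (40/3)x^4 - 8x + 5/4
D^2 f = (160/3)x^3 - 8
D^3 f = 160x^2
matching coefficients of g against c_0 f + c_1 Df + … from the top degree down determines the c_i
solution: c_0 = -3/2, c_1 = 1/2, c_2 = -3/2, c_3 = -1


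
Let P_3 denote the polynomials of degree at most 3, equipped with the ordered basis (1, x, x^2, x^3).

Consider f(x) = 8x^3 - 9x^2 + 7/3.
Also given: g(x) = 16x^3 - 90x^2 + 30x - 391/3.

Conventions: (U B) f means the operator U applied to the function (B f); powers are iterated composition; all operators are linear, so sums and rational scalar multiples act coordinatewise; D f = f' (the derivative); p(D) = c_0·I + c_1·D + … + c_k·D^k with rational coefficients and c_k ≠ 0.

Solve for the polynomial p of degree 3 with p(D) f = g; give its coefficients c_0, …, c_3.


D^0 f = 8x^3 - 9x^2 + 7/3
D^1 f = 24x^2 - 18x
D^2 f = 48x - 18
D^3 f = 48
matching coefficients of g against c_0 f + c_1 Df + … from the top degree down determines the c_i
solution: c_0 = 2, c_1 = -3, c_2 = -1/2, c_3 = -3

p(D) = 2·I − 3·D − (1/2)·D^2 − 3·D^3, i.e. c_0 = 2, c_1 = -3, c_2 = -1/2, c_3 = -3


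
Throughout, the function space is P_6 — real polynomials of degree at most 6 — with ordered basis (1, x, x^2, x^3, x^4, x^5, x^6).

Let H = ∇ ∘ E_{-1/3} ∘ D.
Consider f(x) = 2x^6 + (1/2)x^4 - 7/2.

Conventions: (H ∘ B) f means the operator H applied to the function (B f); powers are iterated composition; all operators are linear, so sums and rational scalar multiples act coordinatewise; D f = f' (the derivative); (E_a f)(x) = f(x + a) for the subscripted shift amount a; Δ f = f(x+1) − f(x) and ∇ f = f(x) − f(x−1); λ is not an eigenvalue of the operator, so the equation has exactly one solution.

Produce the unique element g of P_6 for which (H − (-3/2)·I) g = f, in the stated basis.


write g with unknown coordinates in the stated basis and equate coefficients in (H − (-3/2)·I) g = f
solving from the highest basis element down gives g = (4/3)x^6 - (79/3)x^4 + (800/9)x^3 + (776/9)x^2 - (50440/81)x + 77857/243
check: H g = 40x^4 - (400/3)x^3 - (388/3)x^2 + (25220/27)x - 39212/81
so H g − (-3/2)·g = 2x^6 + (1/2)x^4 - 7/2 = f ✓

g(x) = (4/3)x^6 - (79/3)x^4 + (800/9)x^3 + (776/9)x^2 - (50440/81)x + 77857/243


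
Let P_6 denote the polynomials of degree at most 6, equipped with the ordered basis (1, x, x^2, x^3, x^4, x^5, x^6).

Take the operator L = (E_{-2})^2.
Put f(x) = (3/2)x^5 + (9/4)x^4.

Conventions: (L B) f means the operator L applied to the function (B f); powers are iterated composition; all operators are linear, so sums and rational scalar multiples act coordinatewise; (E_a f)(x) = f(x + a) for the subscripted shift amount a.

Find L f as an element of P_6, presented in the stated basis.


E_{-2} f = (3/2)x^5 - (51/4)x^4 + 42x^3 - 66x^2 + 48x - 12
E_{-2} E_{-2} f = (3/2)x^5 - (111/4)x^4 + 204x^3 - 744x^2 + 1344x - 960

the result is g(x) = (3/2)x^5 - (111/4)x^4 + 204x^3 - 744x^2 + 1344x - 960


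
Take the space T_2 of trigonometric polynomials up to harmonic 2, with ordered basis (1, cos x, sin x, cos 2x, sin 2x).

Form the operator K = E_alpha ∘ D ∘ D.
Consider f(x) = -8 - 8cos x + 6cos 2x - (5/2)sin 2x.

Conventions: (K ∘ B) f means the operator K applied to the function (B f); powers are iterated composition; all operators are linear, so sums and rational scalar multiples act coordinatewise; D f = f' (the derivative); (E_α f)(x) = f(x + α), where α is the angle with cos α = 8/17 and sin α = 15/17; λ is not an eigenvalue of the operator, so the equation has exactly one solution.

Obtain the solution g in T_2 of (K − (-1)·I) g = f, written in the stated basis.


write g with unknown coordinates in the stated basis and equate coefficients in (K − (-1)·I) g = f
solving from the highest basis element down gives g = -8 - 4cos x + (20/3)sin x + (82/159)cos 2x - (415/318)sin 2x
check: K g = -4cos x - (20/3)sin x + (872/159)cos 2x - (190/159)sin 2x
so K g − (-1)·g = -8 - 8cos x + 6cos 2x - (5/2)sin 2x = f ✓

the result is g(x) = -8 - 4cos x + (20/3)sin x + (82/159)cos 2x - (415/318)sin 2x


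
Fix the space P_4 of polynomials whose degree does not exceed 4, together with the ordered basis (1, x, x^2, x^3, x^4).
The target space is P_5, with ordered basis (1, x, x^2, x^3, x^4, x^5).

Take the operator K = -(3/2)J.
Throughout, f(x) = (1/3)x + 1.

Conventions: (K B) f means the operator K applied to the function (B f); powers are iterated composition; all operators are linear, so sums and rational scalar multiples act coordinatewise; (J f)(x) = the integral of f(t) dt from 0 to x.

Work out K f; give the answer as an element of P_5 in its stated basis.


the image equals g(x) = -(1/4)x^2 - (3/2)x

J f = (1/6)x^2 + x
(-(3/2)J) f = -(1/4)x^2 - (3/2)x


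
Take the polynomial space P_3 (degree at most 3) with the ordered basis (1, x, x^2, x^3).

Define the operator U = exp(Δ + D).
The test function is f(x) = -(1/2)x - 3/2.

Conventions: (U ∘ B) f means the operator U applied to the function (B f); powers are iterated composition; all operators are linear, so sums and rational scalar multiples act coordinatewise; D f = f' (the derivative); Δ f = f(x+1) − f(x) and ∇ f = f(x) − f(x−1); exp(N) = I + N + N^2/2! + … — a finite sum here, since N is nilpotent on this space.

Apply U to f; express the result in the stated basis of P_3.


g(x) = -(1/2)x - 5/2

order-1 term: -1
the series for exp(Δ + D) f terminates at order 1
exp(Δ + D) f = -(1/2)x - 5/2


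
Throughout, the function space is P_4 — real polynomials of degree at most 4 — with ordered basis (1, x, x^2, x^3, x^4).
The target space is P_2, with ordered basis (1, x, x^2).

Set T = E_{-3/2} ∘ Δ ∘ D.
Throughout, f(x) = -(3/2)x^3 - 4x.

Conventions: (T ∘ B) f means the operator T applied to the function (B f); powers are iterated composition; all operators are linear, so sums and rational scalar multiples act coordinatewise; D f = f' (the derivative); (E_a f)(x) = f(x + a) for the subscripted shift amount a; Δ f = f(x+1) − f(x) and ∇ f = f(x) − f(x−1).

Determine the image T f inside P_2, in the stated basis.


D f = -(9/2)x^2 - 4
Δ D f = -9x - 9/2
E_{-3/2} Δ D f = -9x + 9

the result is g(x) = -9x + 9


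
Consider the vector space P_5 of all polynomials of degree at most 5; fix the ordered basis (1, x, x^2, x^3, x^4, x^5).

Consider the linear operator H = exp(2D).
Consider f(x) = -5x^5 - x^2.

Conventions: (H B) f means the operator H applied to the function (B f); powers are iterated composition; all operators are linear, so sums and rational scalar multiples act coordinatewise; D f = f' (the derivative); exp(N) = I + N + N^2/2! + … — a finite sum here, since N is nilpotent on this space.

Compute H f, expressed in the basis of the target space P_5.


the image equals g(x) = -5x^5 - 50x^4 - 200x^3 - 401x^2 - 404x - 164

order-1 term: -50x^4 - 4x
order-2 term: -200x^3 - 4
order-3 term: -400x^2
order-4 term: -400x
order-5 term: -160
the series for exp(2D) f terminates at order 5
exp(2D) f = -5x^5 - 50x^4 - 200x^3 - 401x^2 - 404x - 164


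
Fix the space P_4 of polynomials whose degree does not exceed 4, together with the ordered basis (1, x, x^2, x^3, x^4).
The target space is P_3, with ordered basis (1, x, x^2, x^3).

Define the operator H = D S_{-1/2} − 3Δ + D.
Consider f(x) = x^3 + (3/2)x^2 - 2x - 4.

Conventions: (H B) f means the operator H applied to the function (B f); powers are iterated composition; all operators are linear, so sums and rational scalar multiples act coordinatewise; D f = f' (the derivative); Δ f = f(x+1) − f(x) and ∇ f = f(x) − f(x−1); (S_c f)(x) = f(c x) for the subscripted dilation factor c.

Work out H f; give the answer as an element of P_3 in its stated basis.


g(x) = -(51/8)x^2 - (57/4)x - 5/2

S_{-1/2} f = -(1/8)x^3 + (3/8)x^2 + x - 4
D S_{-1/2} f = -(3/8)x^2 + (3/4)x + 1
Δ f = 3x^2 + 6x + 1/2
(-3Δ) f = -9x^2 - 18x - 3/2
D f = 3x^2 + 3x - 2
(D S_{-1/2} − 3Δ + D) f = -(51/8)x^2 - (57/4)x - 5/2


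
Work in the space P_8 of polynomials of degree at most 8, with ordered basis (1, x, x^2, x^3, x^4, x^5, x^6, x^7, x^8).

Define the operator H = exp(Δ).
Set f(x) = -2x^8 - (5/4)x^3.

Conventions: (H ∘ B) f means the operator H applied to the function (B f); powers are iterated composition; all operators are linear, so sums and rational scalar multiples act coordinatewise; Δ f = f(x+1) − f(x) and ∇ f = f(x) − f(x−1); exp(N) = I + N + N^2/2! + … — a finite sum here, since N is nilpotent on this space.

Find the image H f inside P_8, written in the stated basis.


g(x) = -2x^8 - 16x^7 - 112x^6 - 560x^5 - 2100x^4 - (23301/4)x^3 - (45487/4)x^2 - (28079/2)x - 33145/4

order-1 term: -16x^7 - 56x^6 - 112x^5 - 140x^4 - 112x^3 - (239/4)x^2 - (79/4)x - 13/4
order-2 term: -56x^6 - 336x^5 - 980x^4 - 1680x^3 - 1736x^2 - (4047/4)x - 1031/4
order-3 term: -112x^5 - 840x^4 - 2800x^3 - 5040x^2 - 4816x - 7733/4
order-4 term: -140x^4 - 1120x^3 - 3640x^2 - 5600x - 3402
order-5 term: -112x^3 - 840x^2 - 2240x - 2100
order-6 term: -56x^2 - 336x - 532
order-7 term: -16x - 56
order-8 term: -2
the series for exp(Δ) f terminates at order 8
exp(Δ) f = -2x^8 - 16x^7 - 112x^6 - 560x^5 - 2100x^4 - (23301/4)x^3 - (45487/4)x^2 - (28079/2)x - 33145/4


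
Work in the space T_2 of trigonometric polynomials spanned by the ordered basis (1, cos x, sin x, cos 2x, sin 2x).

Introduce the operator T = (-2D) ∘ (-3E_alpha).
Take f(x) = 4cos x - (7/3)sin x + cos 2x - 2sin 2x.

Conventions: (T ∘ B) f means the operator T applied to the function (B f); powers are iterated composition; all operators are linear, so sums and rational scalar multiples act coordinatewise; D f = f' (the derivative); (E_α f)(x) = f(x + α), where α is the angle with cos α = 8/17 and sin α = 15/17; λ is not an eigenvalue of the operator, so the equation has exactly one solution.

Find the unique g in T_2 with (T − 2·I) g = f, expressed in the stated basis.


write g with unknown coordinates in the stated basis and equate coefficients in (T − 2·I) g = f
solving from the highest basis element down gives g = -(24/65)cos x + (361/780)sin x - (523/3878)cos 2x + (178/1939)sin 2x
check: T g = (212/65)cos x - (183/130)sin x + (1416/1939)cos 2x - (3522/1939)sin 2x
so T g − 2·g = 4cos x - (7/3)sin x + cos 2x - 2sin 2x = f ✓

the image equals g(x) = -(24/65)cos x + (361/780)sin x - (523/3878)cos 2x + (178/1939)sin 2x


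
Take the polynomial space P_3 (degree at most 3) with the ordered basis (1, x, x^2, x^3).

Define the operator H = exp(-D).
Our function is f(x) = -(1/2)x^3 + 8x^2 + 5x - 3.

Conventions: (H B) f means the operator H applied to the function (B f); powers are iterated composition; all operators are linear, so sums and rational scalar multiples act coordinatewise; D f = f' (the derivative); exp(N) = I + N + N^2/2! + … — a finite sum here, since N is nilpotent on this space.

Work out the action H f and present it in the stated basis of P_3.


the image equals g(x) = -(1/2)x^3 + (19/2)x^2 - (25/2)x + 1/2

order-1 term: (3/2)x^2 - 16x - 5
order-2 term: -(3/2)x + 8
order-3 term: 1/2
the series for exp(-D) f terminates at order 3
exp(-D) f = -(1/2)x^3 + (19/2)x^2 - (25/2)x + 1/2


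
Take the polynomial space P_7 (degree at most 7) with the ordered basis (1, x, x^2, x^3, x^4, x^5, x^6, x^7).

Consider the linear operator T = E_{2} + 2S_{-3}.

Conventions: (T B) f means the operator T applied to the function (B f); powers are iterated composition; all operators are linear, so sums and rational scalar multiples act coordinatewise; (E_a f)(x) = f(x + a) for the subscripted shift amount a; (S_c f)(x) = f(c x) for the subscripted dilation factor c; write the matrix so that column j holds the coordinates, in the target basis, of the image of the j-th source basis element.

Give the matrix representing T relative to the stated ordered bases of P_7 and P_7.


the matrix is [[3, 2, 4, 8, 16, 32, 64, 128]; [0, -5, 4, 12, 32, 80, 192, 448]; [0, 0, 19, 6, 24, 80, 240, 672]; [0, 0, 0, -53, 8, 40, 160, 560]; [0, 0, 0, 0, 163, 10, 60, 280]; [0, 0, 0, 0, 0, -485, 12, 84]; [0, 0, 0, 0, 0, 0, 1459, 14]; [0, 0, 0, 0, 0, 0, 0, -4373]] (rows listed top to bottom)

image of 1: 3
image of x: -5x + 2
image of x^2: 19x^2 + 4x + 4
image of x^3: -53x^3 + 6x^2 + 12x + 8
image of x^4: 163x^4 + 8x^3 + 24x^2 + 32x + 16
image of x^5: -485x^5 + 10x^4 + 40x^3 + 80x^2 + 80x + 32
image of x^6: 1459x^6 + 12x^5 + 60x^4 + 160x^3 + 240x^2 + 192x + 64
image of x^7: -4373x^7 + 14x^6 + 84x^5 + 280x^4 + 560x^3 + 672x^2 + 448x + 128
each image's coordinates form column j of the matrix


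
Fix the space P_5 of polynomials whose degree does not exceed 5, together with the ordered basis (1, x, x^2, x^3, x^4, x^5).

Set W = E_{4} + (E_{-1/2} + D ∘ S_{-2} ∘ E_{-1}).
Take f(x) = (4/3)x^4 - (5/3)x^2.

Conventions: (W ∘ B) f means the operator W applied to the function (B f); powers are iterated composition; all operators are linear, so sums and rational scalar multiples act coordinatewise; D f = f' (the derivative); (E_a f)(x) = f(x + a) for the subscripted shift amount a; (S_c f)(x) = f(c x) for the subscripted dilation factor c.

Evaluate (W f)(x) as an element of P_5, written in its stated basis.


E_{4} f = (4/3)x^4 + (64/3)x^3 + (379/3)x^2 + 328x + 944/3
E_{-1/2} f = (4/3)x^4 - (8/3)x^3 + (1/3)x^2 + x - 1/3
E_{-1} f = (4/3)x^4 - (16/3)x^3 + (19/3)x^2 - 2x - 1/3
S_{-2} E_{-1} f = (64/3)x^4 + (128/3)x^3 + (76/3)x^2 + 4x - 1/3
D S_{-2} E_{-1} f = (256/3)x^3 + 128x^2 + (152/3)x + 4
(E_{-1/2} + D ∘ S_{-2} ∘ E_{-1}) f = (4/3)x^4 + (248/3)x^3 + (385/3)x^2 + (155/3)x + 11/3
(E_{4} + (E_{-1/2} + D ∘ S_{-2} ∘ E_{-1})) f = (8/3)x^4 + 104x^3 + (764/3)x^2 + (1139/3)x + 955/3

the image equals g(x) = (8/3)x^4 + 104x^3 + (764/3)x^2 + (1139/3)x + 955/3


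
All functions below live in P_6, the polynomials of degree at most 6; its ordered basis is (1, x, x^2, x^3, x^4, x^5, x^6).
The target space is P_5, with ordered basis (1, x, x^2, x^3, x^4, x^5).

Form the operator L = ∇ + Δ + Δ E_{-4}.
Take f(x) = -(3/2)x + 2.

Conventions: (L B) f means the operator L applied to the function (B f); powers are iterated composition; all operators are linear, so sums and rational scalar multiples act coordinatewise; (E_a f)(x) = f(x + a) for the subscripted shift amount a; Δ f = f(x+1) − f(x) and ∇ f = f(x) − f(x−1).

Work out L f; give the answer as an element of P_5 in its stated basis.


the result is g(x) = -9/2

∇ f = -3/2
Δ f = -3/2
E_{-4} f = -(3/2)x + 8
Δ E_{-4} f = -3/2
(∇ + Δ + Δ E_{-4}) f = -9/2


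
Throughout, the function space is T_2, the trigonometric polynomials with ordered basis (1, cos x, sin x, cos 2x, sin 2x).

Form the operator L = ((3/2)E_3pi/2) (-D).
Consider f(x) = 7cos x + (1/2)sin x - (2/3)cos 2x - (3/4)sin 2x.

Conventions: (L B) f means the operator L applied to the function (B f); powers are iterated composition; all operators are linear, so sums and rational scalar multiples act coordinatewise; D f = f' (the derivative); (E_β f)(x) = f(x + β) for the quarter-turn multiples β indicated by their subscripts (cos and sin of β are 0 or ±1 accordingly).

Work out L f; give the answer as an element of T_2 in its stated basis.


D f = (1/2)cos x - 7sin x - (3/2)cos 2x + (4/3)sin 2x
(-D) f = -(1/2)cos x + 7sin x + (3/2)cos 2x - (4/3)sin 2x
E_3pi/2 (-D) f = -7cos x - (1/2)sin x - (3/2)cos 2x + (4/3)sin 2x
((3/2)E_3pi/2) (-D) f = -(21/2)cos x - (3/4)sin x - (9/4)cos 2x + 2sin 2x

g(x) = -(21/2)cos x - (3/4)sin x - (9/4)cos 2x + 2sin 2x


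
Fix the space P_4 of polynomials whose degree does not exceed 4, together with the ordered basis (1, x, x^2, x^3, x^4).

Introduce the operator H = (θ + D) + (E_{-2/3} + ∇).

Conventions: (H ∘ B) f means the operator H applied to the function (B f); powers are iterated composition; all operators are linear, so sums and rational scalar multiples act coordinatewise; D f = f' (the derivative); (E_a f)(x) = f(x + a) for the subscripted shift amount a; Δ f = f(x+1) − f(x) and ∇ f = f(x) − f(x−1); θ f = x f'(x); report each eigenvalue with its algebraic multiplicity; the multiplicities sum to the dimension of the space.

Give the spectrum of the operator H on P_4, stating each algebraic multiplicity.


image of 1: 1
image of x: 2x + 4/3
image of x^2: 3x^2 + (8/3)x - 5/9
image of x^3: 4x^3 + 4x^2 - (5/3)x + 19/27
image of x^4: 5x^4 + (16/3)x^3 - (10/3)x^2 + (76/27)x - 65/81
the matrix is upper triangular; its diagonal is (1, 2, 3, 4, 5)
for a triangular matrix the eigenvalues are the diagonal entries, with algebraic multiplicity their repetition count

λ = 1 (multiplicity 1), λ = 2 (multiplicity 1), λ = 3 (multiplicity 1), λ = 4 (multiplicity 1), λ = 5 (multiplicity 1)


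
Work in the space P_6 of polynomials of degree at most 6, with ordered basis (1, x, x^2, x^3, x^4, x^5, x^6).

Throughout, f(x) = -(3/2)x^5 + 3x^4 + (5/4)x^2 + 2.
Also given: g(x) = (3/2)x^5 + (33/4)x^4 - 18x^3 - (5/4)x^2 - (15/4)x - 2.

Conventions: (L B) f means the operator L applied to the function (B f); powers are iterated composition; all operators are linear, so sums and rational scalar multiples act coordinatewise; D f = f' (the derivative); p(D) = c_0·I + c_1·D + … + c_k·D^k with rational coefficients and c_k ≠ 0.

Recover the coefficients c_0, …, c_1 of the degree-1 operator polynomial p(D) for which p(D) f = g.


D^0 f = -(3/2)x^5 + 3x^4 + (5/4)x^2 + 2
D^1 f = -(15/2)x^4 + 12x^3 + (5/2)x
matching coefficients of g against c_0 f + c_1 Df + … from the top degree down determines the c_i
solution: c_0 = -1, c_1 = -3/2

p(D) = -I − (3/2)·D, i.e. c_0 = -1, c_1 = -3/2


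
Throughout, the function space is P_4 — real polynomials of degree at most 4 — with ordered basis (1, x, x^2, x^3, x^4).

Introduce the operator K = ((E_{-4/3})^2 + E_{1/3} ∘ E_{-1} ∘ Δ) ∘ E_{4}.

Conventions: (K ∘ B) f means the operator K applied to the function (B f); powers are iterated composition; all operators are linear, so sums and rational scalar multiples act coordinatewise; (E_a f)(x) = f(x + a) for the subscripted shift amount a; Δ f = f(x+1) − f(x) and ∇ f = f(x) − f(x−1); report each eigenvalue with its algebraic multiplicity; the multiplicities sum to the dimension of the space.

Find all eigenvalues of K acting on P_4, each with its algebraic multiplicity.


image of 1: 1
image of x: x + 7/3
image of x^2: x^2 + (14/3)x + 85/9
image of x^3: x^3 + 7x^2 + (85/3)x + 1261/27
image of x^4: x^4 + (28/3)x^3 + (170/3)x^2 + (5044/27)x + 18817/81
the matrix is upper triangular; its diagonal is (1, 1, 1, 1, 1)
for a triangular matrix the eigenvalues are the diagonal entries, with algebraic multiplicity their repetition count

λ = 1 (multiplicity 5)


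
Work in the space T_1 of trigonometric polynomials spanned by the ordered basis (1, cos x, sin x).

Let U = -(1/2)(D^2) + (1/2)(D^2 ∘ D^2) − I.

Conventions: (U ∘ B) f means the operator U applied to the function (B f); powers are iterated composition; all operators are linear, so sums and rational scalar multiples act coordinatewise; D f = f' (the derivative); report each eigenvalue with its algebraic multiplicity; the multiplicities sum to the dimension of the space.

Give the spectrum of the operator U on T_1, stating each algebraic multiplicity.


image of 1: -1
image of cos x: 0
image of sin x: 0
the matrix is diagonal; its diagonal is (-1, 0, 0)
for a triangular matrix the eigenvalues are the diagonal entries, with algebraic multiplicity their repetition count

λ = -1 (multiplicity 1), λ = 0 (multiplicity 2)


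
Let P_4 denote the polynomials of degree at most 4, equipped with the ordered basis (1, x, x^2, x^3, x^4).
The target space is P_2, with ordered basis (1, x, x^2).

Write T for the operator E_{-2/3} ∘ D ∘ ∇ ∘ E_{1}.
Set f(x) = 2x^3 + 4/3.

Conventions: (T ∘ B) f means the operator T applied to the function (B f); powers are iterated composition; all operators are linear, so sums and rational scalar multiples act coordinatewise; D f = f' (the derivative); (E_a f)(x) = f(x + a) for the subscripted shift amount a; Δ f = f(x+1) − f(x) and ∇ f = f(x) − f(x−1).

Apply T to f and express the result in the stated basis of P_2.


g(x) = 12x - 2

E_{1} f = 2x^3 + 6x^2 + 6x + 10/3
∇ E_{1} f = 6x^2 + 6x + 2
D ∇ E_{1} f = 12x + 6
E_{-2/3} D ∇ E_{1} f = 12x - 2


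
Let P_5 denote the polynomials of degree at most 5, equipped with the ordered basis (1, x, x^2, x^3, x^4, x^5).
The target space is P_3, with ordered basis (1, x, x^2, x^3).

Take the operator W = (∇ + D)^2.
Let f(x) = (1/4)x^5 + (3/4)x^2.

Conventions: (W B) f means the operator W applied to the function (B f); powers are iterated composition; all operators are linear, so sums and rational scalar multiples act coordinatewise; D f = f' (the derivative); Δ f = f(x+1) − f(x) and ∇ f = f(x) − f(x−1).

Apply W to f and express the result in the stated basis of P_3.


∇ f = (5/4)x^4 - (5/2)x^3 + (5/2)x^2 + (1/4)x - 1/2
D f = (5/4)x^4 + (3/2)x
(∇ + D) f = (5/2)x^4 - (5/2)x^3 + (5/2)x^2 + (7/4)x - 1/2
∇ (∇ + D) f = 10x^3 - (45/2)x^2 + (45/2)x - 23/4
D (∇ + D) f = 10x^3 - (15/2)x^2 + 5x + 7/4
(∇ + D) (∇ + D) f = 20x^3 - 30x^2 + (55/2)x - 4

the image equals g(x) = 20x^3 - 30x^2 + (55/2)x - 4


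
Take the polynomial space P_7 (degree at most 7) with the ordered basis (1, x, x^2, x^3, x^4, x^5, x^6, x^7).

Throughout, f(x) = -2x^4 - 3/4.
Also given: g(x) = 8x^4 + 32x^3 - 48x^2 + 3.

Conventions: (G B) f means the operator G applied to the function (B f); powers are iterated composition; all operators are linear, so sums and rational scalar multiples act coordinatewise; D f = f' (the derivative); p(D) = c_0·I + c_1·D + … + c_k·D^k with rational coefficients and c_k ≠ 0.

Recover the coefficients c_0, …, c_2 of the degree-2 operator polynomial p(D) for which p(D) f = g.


p(D) = -4·I − 4·D + 2·D^2, i.e. c_0 = -4, c_1 = -4, c_2 = 2

D^0 f = -2x^4 - 3/4
D^1 f = -8x^3
D^2 f = -24x^2
matching coefficients of g against c_0 f + c_1 Df + … from the top degree down determines the c_i
solution: c_0 = -4, c_1 = -4, c_2 = 2


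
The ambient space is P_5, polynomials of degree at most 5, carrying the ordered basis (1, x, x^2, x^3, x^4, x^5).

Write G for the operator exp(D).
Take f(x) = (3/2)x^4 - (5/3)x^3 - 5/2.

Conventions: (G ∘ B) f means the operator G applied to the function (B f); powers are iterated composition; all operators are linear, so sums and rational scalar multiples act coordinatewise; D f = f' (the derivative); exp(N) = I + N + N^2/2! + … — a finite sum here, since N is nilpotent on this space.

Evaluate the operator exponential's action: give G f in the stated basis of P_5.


the result is g(x) = (3/2)x^4 + (13/3)x^3 + 4x^2 + x - 8/3

order-1 term: 6x^3 - 5x^2
order-2 term: 9x^2 - 5x
order-3 term: 6x - 5/3
order-4 term: 3/2
the series for exp(D) f terminates at order 4
exp(D) f = (3/2)x^4 + (13/3)x^3 + 4x^2 + x - 8/3


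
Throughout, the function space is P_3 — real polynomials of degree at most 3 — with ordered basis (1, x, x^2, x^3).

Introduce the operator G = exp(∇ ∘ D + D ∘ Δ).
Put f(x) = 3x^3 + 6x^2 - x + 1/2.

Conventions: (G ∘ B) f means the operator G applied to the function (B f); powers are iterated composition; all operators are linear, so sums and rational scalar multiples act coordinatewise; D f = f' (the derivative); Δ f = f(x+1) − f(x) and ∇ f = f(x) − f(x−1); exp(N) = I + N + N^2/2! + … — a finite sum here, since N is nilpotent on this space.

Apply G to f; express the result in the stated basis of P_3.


order-1 term: 36x + 24
the series for exp(∇ ∘ D + D ∘ Δ) f terminates at order 1
exp(∇ ∘ D + D ∘ Δ) f = 3x^3 + 6x^2 + 35x + 49/2

the image equals g(x) = 3x^3 + 6x^2 + 35x + 49/2


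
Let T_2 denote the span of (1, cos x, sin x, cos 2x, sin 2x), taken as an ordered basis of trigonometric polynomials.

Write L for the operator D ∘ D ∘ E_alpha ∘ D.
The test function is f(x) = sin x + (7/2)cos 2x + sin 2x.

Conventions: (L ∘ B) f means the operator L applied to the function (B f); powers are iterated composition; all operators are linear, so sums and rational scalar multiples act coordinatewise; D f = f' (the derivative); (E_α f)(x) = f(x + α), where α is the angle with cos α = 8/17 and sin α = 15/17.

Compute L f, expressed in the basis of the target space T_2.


g(x) = -(8/17)cos x + (15/17)sin x + (8008/289)cos 2x - (2588/289)sin 2x

D f = cos x + 2cos 2x - 7sin 2x
E_alpha D f = (8/17)cos x - (15/17)sin x - (2002/289)cos 2x + (647/289)sin 2x
D (E_alpha ∘ D) f = -(15/17)cos x - (8/17)sin x + (1294/289)cos 2x + (4004/289)sin 2x
D D (E_alpha ∘ D) f = -(8/17)cos x + (15/17)sin x + (8008/289)cos 2x - (2588/289)sin 2x


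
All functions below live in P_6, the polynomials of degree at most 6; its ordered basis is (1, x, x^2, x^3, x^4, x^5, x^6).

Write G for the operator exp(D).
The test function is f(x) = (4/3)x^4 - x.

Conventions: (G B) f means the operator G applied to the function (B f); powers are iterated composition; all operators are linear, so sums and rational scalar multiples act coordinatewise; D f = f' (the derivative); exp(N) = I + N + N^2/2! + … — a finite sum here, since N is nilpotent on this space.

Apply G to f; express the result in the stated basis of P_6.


order-1 term: (16/3)x^3 - 1
order-2 term: 8x^2
order-3 term: (16/3)x
order-4 term: 4/3
the series for exp(D) f terminates at order 4
exp(D) f = (4/3)x^4 + (16/3)x^3 + 8x^2 + (13/3)x + 1/3

g(x) = (4/3)x^4 + (16/3)x^3 + 8x^2 + (13/3)x + 1/3


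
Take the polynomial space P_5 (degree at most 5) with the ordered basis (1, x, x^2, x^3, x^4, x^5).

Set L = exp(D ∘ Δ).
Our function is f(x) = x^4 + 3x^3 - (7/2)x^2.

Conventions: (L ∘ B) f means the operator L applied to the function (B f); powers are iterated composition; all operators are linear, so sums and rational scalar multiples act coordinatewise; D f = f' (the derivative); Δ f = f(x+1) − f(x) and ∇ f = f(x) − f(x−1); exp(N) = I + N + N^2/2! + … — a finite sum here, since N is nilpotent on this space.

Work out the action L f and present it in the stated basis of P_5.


order-1 term: 12x^2 + 30x + 6
order-2 term: 12
the series for exp(D ∘ Δ) f terminates at order 2
exp(D ∘ Δ) f = x^4 + 3x^3 + (17/2)x^2 + 30x + 18

the image equals g(x) = x^4 + 3x^3 + (17/2)x^2 + 30x + 18


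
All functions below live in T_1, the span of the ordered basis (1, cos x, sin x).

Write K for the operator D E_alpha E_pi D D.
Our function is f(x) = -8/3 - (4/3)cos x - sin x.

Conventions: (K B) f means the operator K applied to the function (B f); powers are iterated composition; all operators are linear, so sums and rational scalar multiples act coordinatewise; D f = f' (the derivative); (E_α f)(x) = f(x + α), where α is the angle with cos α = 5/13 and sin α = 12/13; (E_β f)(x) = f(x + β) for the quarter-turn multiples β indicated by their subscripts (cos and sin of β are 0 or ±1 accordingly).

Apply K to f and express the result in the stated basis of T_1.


D f = -cos x + (4/3)sin x
D D f = (4/3)cos x + sin x
E_pi D D f = -(4/3)cos x - sin x
E_alpha E_pi D D f = -(56/39)cos x + (11/13)sin x
D E_alpha E_pi D D f = (11/13)cos x + (56/39)sin x

the image equals g(x) = (11/13)cos x + (56/39)sin x


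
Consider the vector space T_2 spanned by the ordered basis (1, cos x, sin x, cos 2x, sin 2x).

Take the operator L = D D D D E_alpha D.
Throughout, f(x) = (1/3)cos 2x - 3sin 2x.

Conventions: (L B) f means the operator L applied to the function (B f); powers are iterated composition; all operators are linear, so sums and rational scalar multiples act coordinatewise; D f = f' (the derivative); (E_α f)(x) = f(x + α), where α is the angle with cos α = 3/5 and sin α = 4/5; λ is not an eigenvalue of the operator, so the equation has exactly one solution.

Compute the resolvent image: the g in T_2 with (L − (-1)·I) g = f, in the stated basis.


g(x) = -(2759/72267)cos 2x + (6463/72267)sin 2x

write g with unknown coordinates in the stated basis and equate coefficients in (L − (-1)·I) g = f
solving from the highest basis element down gives g = -(2759/72267)cos 2x + (6463/72267)sin 2x
check: L g = (26848/72267)cos 2x - (223264/72267)sin 2x
so L g − (-1)·g = (1/3)cos 2x - 3sin 2x = f ✓
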